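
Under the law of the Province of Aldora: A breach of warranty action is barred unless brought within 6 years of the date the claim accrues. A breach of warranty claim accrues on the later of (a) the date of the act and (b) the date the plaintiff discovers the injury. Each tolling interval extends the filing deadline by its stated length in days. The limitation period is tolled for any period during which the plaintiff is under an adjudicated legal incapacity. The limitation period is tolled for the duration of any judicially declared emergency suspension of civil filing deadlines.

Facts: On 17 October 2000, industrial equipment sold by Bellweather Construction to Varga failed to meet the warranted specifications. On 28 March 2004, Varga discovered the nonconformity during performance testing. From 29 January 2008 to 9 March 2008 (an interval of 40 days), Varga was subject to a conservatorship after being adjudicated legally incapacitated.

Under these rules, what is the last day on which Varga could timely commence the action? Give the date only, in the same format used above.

The claim accrued on 28 March 2004 — the later of the 17 October 2000 act and the 28 March 2004 discovery.
The untolled deadline — 6 years after 28 March 2004 — is 28 March 2010.
The period was tolled for 40 days by the plaintiff's legal incapacity (29 January 2008 to 9 March 2008), pushing the deadline to 7 May 2010.

7 May 2010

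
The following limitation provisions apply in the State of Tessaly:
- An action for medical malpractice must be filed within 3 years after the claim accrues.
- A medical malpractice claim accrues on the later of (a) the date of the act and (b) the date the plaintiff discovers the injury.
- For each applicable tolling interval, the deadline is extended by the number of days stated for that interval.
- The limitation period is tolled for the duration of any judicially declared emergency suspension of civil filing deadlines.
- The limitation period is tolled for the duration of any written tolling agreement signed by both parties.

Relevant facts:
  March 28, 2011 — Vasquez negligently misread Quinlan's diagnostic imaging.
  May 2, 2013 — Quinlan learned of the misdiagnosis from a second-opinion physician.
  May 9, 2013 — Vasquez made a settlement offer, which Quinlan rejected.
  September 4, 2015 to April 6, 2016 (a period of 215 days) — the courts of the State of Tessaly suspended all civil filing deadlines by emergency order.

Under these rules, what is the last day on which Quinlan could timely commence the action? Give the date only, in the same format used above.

Taking the later of the act (March 28, 2011) and discovery (May 2, 2013), the claim accrued on May 2, 2013.
The untolled deadline — 3 years after May 2, 2013 — is May 2, 2016.
Because the emergency suspension of filing deadlines ran from September 4, 2015 to April 6, 2016, the deadline is extended by 215 days to December 3, 2016.
Nothing else in the chronology tolls or restarts the period.

December 3, 2016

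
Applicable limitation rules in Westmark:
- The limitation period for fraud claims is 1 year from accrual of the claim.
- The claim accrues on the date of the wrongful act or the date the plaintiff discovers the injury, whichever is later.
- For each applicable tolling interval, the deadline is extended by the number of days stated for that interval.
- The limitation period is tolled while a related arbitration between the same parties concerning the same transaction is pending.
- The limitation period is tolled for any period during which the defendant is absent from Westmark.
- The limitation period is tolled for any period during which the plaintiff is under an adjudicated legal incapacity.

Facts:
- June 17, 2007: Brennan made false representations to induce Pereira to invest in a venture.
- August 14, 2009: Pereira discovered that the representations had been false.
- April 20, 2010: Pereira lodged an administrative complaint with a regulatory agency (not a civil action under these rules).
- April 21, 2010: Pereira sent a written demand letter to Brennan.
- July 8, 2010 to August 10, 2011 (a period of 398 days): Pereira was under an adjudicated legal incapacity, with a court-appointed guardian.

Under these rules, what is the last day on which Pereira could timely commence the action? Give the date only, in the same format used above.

September 16, 2011

Because discovery on August 14, 2009 post-dates the June 17, 2007 act, accrual under the later-of rule falls on August 14, 2009.
Adding the 1 year base period to August 14, 2009 gives a deadline of August 14, 2010, before any tolling.
The period was tolled for 398 days by the plaintiff's legal incapacity (July 8, 2010 to August 10, 2011), pushing the deadline to September 16, 2011.
The other events in the timeline have no effect on the limitation period under the stated rules.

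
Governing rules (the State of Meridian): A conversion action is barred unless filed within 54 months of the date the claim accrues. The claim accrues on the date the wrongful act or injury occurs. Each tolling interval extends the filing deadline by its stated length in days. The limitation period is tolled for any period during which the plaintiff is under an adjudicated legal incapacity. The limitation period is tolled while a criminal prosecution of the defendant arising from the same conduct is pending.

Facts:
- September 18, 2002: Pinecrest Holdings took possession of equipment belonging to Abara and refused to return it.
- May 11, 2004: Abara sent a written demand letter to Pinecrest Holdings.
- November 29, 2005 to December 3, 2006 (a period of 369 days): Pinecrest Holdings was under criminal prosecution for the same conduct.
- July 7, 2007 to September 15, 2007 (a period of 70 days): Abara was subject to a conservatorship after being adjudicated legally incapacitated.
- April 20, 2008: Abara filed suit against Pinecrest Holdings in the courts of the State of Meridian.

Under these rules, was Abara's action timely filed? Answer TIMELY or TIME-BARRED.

TIMELY

The claim accrued on September 18, 2002, when the wrongful act occurred.
54 months from September 18, 2002 is March 18, 2007.
The period was tolled for 369 days by the pending criminal prosecution (November 29, 2005 to December 3, 2006), pushing the deadline to March 21, 2008.
Because the plaintiff's legal incapacity ran from July 7, 2007 to September 15, 2007, the deadline is extended by 70 days to May 30, 2008.
Nothing else in the chronology tolls or restarts the period.
The April 20, 2008 filing precedes the May 30, 2008 deadline; the claim is timely.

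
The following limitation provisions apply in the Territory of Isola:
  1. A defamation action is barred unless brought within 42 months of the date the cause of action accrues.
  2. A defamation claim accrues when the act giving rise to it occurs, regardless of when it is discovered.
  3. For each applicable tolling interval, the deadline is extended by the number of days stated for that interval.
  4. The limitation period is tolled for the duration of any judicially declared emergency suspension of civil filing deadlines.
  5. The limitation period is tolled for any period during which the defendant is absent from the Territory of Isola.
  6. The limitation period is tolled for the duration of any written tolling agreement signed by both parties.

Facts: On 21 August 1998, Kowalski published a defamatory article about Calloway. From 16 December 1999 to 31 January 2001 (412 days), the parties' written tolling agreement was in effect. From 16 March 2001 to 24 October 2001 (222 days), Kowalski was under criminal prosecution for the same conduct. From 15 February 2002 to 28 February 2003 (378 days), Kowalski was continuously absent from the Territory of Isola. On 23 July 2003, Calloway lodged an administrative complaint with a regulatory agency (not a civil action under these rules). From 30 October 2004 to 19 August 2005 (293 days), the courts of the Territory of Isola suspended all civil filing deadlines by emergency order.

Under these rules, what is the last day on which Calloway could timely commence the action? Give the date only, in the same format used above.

21 April 2004

The limitation period began to run on 21 August 1998.
Adding the 42 months base period to 21 August 1998 gives a deadline of 21 February 2002, before any tolling.
The period was tolled for 412 days by the written tolling agreement (16 December 1999 to 31 January 2001), pushing the deadline to 9 April 2003.
The defendant's absence from the jurisdiction from 15 February 2002 to 28 February 2003 tolled the period for 378 days, extending the deadline to 21 April 2004.
The emergency suspension of filing deadlines starting 30 October 2004 came too late — the period had run on 21 April 2004 — and so does not extend the deadline.
No stated provision tolls the period for a criminal prosecution, so the interval from 16 March 2001 to 24 October 2001 has no effect on the deadline.
Nothing else in the chronology tolls or restarts the period.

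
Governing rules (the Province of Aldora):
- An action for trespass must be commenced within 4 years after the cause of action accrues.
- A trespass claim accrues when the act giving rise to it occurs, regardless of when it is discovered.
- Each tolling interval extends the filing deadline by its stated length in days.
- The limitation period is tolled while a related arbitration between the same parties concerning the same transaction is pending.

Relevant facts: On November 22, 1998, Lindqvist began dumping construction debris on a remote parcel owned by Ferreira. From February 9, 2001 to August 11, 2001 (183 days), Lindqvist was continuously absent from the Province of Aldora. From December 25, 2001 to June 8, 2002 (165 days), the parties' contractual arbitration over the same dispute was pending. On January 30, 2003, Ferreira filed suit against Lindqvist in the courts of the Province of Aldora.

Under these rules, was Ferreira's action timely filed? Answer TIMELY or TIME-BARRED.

The limitation period began to run on November 22, 1998.
4 years from November 22, 1998 is November 22, 2002.
Because the pending related arbitration ran from December 25, 2001 to June 8, 2002, the deadline is extended by 165 days to May 6, 2003.
Although the defendant's absence ran from February 9, 2001 to August 11, 2001, the stated rules do not make that a tolling event, so it is disregarded.
Filing on January 30, 2003 beat the May 6, 2003 deadline — the action is timely.

TIMELY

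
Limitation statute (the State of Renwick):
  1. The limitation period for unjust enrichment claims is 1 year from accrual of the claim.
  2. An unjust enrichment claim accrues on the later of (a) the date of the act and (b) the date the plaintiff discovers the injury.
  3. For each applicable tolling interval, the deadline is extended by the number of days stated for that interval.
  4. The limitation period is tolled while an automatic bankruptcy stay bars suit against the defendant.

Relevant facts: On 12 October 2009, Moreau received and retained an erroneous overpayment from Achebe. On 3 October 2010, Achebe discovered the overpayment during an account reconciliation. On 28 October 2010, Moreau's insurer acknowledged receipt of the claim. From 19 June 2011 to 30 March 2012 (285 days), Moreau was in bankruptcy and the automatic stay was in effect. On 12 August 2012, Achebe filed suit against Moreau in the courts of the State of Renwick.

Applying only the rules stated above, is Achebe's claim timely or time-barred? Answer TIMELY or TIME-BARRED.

TIME-BARRED

Taking the later of the act (12 October 2009) and discovery (3 October 2010), the claim accrued on 3 October 2010.
Adding the 1 year base period to 3 October 2010 gives a deadline of 3 October 2011, before any tolling.
The automatic bankruptcy stay from 19 June 2011 to 30 March 2012 tolled the period for 285 days, extending the deadline to 14 July 2012.
None of the other events listed affects the running of the period under the stated rules.
The 12 August 2012 filing falls after the 14 July 2012 deadline; the claim is time-barred.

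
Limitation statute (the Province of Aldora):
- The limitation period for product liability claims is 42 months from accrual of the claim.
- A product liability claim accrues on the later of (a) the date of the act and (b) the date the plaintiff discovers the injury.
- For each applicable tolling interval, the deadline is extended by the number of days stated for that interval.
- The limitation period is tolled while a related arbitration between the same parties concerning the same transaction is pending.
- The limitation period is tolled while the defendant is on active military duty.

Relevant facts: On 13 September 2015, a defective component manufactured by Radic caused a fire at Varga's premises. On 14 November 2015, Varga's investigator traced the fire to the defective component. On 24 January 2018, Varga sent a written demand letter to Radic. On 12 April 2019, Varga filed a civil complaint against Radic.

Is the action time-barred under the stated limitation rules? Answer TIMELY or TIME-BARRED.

The claim accrued on 14 November 2015 — the later of the 13 September 2015 act and the 14 November 2015 discovery.
42 months from 14 November 2015 is 14 May 2019.
The other events in the timeline have no effect on the limitation period under the stated rules.
Varga filed on 12 April 2019, before the 14 May 2019 deadline, so the action is timely.

TIMELY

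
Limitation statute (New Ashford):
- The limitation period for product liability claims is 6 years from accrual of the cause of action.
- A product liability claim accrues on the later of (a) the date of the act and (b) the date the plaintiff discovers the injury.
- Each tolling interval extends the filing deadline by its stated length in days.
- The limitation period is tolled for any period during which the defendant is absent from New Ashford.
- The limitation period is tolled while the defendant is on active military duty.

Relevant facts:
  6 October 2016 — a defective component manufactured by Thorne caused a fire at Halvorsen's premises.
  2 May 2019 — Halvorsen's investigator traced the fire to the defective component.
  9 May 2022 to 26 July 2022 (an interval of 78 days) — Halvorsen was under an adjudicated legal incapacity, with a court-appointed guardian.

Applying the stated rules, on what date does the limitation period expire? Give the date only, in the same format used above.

The claim accrued on 2 May 2019 — the later of the 6 October 2016 act and the 2 May 2019 discovery.
6 years from 2 May 2019 is 2 May 2025.
Although the plaintiff's incapacity ran from 9 May 2022 to 26 July 2022, the stated rules do not make that a tolling event, so it is disregarded.

2 May 2025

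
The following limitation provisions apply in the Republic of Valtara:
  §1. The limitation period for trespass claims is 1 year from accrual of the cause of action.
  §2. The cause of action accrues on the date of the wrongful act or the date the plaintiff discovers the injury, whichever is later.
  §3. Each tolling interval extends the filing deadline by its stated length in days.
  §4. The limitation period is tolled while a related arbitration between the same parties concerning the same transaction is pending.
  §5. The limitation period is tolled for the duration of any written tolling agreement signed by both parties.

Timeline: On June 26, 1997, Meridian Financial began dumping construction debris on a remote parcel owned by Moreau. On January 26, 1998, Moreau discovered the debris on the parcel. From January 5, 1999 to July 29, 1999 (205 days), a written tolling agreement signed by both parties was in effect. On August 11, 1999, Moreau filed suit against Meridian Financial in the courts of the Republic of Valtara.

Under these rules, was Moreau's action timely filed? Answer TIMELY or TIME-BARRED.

Taking the later of the act (June 26, 1997) and discovery (January 26, 1998), the claim accrued on January 26, 1998.
1 year from January 26, 1998 is January 26, 1999.
The written tolling agreement from January 5, 1999 to July 29, 1999 tolled the period for 205 days, extending the deadline to August 19, 1999.
Moreau filed on August 11, 1999, before the August 19, 1999 deadline, so the action is timely.

TIMELY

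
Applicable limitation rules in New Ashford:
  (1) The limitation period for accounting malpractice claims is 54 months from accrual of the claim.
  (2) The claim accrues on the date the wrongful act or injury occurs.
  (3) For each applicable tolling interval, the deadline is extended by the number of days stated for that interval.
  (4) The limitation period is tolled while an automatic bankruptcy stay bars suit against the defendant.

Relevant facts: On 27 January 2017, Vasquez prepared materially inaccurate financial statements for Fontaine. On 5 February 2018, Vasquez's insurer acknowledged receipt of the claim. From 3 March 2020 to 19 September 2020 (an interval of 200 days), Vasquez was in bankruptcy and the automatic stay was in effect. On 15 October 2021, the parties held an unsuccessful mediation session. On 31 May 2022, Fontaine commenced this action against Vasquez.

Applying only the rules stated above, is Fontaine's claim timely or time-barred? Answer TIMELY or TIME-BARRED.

TIME-BARRED

The limitation period began to run on 27 January 2017.
The untolled deadline — 54 months after 27 January 2017 — is 27 July 2021.
The automatic bankruptcy stay from 3 March 2020 to 19 September 2020 tolled the period for 200 days, extending the deadline to 12 February 2022.
None of the other events listed affects the running of the period under the stated rules.
The 31 May 2022 filing falls after the 12 February 2022 deadline; the claim is time-barred.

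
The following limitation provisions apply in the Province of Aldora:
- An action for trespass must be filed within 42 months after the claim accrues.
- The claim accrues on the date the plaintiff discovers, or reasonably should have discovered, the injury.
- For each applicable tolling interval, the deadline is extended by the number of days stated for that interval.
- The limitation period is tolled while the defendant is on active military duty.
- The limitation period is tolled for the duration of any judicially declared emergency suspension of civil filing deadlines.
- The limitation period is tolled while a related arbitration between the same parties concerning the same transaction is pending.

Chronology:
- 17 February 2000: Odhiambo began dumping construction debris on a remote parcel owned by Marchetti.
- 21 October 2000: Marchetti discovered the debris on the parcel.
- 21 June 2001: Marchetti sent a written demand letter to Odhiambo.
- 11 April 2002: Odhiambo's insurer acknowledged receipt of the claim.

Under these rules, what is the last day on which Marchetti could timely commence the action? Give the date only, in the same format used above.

The claim did not accrue until Marchetti discovered the injury on 21 October 2000; the 17 February 2000 act date does not start the clock under the stated rule.
42 months from 21 October 2000 is 21 April 2004.
Nothing else in the chronology tolls or restarts the period.

21 April 2004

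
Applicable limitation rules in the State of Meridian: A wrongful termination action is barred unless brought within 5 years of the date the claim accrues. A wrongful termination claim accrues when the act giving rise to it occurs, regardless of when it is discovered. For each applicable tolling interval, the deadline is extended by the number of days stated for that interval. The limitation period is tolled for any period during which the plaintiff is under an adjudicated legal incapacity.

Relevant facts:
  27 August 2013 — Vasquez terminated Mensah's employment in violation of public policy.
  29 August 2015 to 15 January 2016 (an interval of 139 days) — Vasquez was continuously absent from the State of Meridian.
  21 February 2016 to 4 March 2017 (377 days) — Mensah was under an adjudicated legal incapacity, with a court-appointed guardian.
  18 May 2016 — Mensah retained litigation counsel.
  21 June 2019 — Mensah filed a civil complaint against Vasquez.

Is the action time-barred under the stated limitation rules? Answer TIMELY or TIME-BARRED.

TIMELY

The claim accrued on 27 August 2013, the date of the act.
5 years from 27 August 2013 is 27 August 2018.
The period was tolled for 377 days by the plaintiff's legal incapacity (21 February 2016 to 4 March 2017), pushing the deadline to 8 September 2019.
Although the defendant's absence ran from 29 August 2015 to 15 January 2016, the stated rules do not make that a tolling event, so it is disregarded.
None of the other events listed affects the running of the period under the stated rules.
The 21 June 2019 filing precedes the 8 September 2019 deadline; the claim is timely.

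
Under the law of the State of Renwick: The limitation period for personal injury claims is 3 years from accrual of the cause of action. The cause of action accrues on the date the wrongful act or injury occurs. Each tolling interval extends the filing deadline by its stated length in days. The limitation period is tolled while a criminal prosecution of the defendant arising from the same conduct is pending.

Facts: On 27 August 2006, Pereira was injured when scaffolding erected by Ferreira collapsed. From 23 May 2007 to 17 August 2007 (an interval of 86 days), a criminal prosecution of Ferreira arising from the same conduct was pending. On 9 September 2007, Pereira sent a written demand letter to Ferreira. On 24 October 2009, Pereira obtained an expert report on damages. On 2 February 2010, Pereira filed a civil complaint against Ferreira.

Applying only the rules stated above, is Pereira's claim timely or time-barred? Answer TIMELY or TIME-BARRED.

TIME-BARRED

The limitation period began to run on 27 August 2006.
3 years from 27 August 2006 is 27 August 2009.
The period was tolled for 86 days by the pending criminal prosecution (23 May 2007 to 17 August 2007), pushing the deadline to 21 November 2009.
The other events in the timeline have no effect on the limitation period under the stated rules.
Filing on 2 February 2010 missed the 21 November 2009 deadline — the action is time-barred.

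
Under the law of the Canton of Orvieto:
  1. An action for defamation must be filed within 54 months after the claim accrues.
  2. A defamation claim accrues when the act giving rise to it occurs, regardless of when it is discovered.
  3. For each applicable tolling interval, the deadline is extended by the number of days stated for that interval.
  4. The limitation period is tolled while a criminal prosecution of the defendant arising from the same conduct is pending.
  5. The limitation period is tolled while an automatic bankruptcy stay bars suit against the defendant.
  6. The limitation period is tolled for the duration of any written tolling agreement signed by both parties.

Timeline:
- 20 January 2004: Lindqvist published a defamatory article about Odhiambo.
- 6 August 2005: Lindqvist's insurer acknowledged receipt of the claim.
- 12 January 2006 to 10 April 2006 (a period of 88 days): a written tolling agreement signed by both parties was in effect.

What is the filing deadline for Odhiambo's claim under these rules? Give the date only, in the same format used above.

16 October 2008

The claim accrued on 20 January 2004, the date of the act.
Adding the 54 months base period to 20 January 2004 gives a deadline of 20 July 2008, before any tolling.
The period was tolled for 88 days by the written tolling agreement (12 January 2006 to 10 April 2006), pushing the deadline to 16 October 2008.
The other events in the timeline have no effect on the limitation period under the stated rules.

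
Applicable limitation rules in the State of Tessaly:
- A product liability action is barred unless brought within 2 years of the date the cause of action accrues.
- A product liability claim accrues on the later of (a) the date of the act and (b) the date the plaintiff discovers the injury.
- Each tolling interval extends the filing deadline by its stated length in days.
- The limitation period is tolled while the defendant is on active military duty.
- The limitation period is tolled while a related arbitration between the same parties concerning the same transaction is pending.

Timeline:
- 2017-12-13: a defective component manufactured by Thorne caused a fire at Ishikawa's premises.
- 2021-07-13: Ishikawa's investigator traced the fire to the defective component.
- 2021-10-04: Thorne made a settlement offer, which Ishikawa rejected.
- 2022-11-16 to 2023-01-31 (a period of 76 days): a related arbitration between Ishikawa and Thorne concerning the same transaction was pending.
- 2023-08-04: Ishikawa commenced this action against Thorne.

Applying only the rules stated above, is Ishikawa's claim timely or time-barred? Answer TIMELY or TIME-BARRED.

TIMELY

The claim accrued on 2021-07-13 — the later of the 2017-12-13 act and the 2021-07-13 discovery.
2 years from 2021-07-13 is 2023-07-13.
The pending related arbitration from 2022-11-16 to 2023-01-31 tolled the period for 76 days, extending the deadline to 2023-09-27.
Nothing else in the chronology tolls or restarts the period.
Filing on 2023-08-04 beat the 2023-09-27 deadline — the action is timely.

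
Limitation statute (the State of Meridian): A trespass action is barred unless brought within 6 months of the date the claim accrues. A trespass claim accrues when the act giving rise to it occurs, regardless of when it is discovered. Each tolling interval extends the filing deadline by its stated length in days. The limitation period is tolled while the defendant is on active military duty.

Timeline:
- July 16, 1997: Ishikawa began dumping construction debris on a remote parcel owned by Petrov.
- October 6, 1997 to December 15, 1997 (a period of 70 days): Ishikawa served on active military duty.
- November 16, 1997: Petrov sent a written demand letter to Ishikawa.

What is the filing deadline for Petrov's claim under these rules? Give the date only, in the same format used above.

The limitation period began to run on July 16, 1997.
The untolled deadline — 6 months after July 16, 1997 — is January 16, 1998.
Because the defendant's active military service ran from October 6, 1997 to December 15, 1997, the deadline is extended by 70 days to March 27, 1998.
Nothing else in the chronology tolls or restarts the period.

March 27, 1998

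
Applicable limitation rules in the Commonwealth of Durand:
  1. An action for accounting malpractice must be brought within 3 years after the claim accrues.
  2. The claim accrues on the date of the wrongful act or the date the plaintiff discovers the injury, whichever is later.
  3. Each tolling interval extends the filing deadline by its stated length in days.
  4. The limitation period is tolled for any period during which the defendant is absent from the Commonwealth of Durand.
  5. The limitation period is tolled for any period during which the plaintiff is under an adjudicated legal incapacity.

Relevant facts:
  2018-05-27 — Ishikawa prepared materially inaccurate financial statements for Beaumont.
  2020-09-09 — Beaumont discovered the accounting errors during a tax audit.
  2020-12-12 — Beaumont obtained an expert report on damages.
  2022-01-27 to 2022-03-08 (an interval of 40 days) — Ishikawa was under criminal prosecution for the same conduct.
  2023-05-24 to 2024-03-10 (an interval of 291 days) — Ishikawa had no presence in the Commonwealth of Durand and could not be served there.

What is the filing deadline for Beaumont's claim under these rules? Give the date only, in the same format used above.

2024-06-26

Because discovery on 2020-09-09 post-dates the 2018-05-27 act, accrual under the later-of rule falls on 2020-09-09.
The untolled deadline — 3 years after 2020-09-09 — is 2023-09-09.
The defendant's absence from the jurisdiction from 2023-05-24 to 2024-03-10 tolled the period for 291 days, extending the deadline to 2024-06-26.
The pending criminal prosecution from 2022-01-27 to 2022-03-08 does not toll the period, because no stated rule makes a criminal prosecution a tolling event.
None of the other events listed affects the running of the period under the stated rules.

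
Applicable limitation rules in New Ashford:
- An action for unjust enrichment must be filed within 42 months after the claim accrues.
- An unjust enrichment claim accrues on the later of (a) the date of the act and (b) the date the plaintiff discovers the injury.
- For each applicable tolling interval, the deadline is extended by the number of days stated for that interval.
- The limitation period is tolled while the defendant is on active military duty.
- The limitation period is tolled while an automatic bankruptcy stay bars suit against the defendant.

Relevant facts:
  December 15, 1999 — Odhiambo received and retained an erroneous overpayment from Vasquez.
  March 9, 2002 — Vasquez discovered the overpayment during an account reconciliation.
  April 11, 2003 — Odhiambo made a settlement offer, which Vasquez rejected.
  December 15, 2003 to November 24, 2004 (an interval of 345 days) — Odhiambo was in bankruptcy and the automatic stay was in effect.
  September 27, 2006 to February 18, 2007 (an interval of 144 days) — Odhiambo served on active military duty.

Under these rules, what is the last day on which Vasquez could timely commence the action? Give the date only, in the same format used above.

Because discovery on March 9, 2002 post-dates the December 15, 1999 act, accrual under the later-of rule falls on March 9, 2002.
Adding the 42 months base period to March 9, 2002 gives a deadline of September 9, 2005, before any tolling.
Because the automatic bankruptcy stay ran from December 15, 2003 to November 24, 2004, the deadline is extended by 345 days to August 20, 2006.
The defendant's active military service starting September 27, 2006 came too late — the period had run on August 20, 2006 — and so does not extend the deadline.
The other events in the timeline have no effect on the limitation period under the stated rules.

August 20, 2006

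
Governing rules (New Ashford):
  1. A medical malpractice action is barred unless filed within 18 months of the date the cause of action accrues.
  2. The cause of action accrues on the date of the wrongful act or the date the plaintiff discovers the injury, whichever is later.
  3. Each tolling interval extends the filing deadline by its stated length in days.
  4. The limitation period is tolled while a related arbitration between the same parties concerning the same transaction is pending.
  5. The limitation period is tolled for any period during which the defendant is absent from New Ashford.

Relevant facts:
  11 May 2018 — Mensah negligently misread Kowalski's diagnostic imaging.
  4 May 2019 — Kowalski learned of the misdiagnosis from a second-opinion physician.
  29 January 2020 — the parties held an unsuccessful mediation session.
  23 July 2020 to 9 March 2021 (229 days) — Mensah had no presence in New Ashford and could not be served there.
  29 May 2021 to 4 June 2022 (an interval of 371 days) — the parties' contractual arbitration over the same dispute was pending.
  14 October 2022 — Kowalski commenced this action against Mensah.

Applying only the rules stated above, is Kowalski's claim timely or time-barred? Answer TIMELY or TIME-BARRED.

TIME-BARRED

The claim accrued on 4 May 2019 — the later of the 11 May 2018 act and the 4 May 2019 discovery.
Adding the 18 months base period to 4 May 2019 gives a deadline of 4 November 2020, before any tolling.
Because the defendant's absence from the jurisdiction ran from 23 July 2020 to 9 March 2021, the deadline is extended by 229 days to 21 June 2021.
The period was tolled for 371 days by the pending related arbitration (29 May 2021 to 4 June 2022), pushing the deadline to 27 June 2022.
Nothing else in the chronology tolls or restarts the period.
Kowalski filed on 14 October 2022, after the 27 June 2022 deadline, so the action is time-barred.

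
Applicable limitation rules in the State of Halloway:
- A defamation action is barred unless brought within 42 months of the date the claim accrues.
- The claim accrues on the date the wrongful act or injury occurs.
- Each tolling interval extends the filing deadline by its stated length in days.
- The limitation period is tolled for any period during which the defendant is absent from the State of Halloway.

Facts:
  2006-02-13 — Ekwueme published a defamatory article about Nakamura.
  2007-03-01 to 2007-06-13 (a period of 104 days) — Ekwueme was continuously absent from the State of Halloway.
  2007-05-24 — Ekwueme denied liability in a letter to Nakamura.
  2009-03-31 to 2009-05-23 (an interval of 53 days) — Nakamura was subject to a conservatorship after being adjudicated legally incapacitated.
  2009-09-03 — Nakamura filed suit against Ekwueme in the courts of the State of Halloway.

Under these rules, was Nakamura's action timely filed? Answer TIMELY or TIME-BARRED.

TIMELY

The limitation period began to run on 2006-02-13.
Adding the 42 months base period to 2006-02-13 gives a deadline of 2009-08-13, before any tolling.
Because the defendant's absence from the jurisdiction ran from 2007-03-01 to 2007-06-13, the deadline is extended by 104 days to 2009-11-25.
Although the plaintiff's incapacity ran from 2009-03-31 to 2009-05-23, the stated rules do not make that a tolling event, so it is disregarded.
The other events in the timeline have no effect on the limitation period under the stated rules.
Nakamura filed on 2009-09-03, before the 2009-11-25 deadline, so the action is timely.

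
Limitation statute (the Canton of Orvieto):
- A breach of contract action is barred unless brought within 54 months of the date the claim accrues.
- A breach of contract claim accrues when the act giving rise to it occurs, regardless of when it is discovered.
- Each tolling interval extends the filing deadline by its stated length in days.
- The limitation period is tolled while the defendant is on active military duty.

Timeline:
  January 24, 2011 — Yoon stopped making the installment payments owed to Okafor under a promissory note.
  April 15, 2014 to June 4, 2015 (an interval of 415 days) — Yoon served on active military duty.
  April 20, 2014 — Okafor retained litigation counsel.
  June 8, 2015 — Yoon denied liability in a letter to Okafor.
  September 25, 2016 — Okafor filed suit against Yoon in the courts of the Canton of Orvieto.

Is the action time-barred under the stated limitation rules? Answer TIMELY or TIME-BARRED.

TIME-BARRED

The claim accrued on January 24, 2011, when the wrongful act occurred.
54 months from January 24, 2011 is July 24, 2015.
The period was tolled for 415 days by the defendant's active military service (April 15, 2014 to June 4, 2015), pushing the deadline to September 11, 2016.
Nothing else in the chronology tolls or restarts the period.
Okafor filed on September 25, 2016, after the September 11, 2016 deadline, so the action is time-barred.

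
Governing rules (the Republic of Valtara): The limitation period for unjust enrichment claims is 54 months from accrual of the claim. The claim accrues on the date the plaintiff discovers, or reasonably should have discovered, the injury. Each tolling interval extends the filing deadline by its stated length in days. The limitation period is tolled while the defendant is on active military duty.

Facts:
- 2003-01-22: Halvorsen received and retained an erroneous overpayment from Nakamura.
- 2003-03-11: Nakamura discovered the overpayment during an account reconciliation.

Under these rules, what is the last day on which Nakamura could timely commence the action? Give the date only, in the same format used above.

The claim did not accrue until Nakamura discovered the injury on 2003-03-11; the 2003-01-22 act date does not start the clock under the stated rule.
54 months from 2003-03-11 is 2007-09-11.

2007-09-11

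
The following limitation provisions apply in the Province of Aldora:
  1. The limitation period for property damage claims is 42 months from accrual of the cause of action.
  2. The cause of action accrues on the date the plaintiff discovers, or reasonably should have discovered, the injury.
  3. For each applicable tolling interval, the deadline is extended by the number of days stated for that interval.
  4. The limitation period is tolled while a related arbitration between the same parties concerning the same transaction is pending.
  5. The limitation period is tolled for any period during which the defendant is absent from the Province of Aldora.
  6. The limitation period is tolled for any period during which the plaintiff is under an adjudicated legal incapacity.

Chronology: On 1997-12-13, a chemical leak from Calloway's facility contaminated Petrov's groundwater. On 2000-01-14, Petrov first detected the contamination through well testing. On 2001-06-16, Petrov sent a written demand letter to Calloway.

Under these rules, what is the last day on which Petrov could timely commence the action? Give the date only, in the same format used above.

Accrual is tied to discovery, so the period began on 2000-01-14 rather than on 1997-12-13 when the act occurred.
The untolled deadline — 42 months after 2000-01-14 — is 2003-07-14.
None of the other events listed affects the running of the period under the stated rules.

2003-07-14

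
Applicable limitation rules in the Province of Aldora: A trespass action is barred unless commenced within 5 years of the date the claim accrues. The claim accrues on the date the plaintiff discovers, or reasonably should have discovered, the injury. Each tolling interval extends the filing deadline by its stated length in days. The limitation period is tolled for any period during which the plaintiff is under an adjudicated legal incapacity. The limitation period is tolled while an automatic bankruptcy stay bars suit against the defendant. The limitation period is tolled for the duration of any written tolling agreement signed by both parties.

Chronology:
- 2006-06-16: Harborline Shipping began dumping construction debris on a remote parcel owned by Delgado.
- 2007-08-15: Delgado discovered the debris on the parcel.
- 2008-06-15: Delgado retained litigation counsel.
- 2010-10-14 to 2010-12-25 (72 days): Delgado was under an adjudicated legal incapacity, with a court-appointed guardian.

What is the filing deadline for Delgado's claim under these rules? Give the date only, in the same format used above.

2012-10-26

Accrual is tied to discovery, so the period began on 2007-08-15 rather than on 2006-06-16 when the act occurred.
Adding the 5 years base period to 2007-08-15 gives a deadline of 2012-08-15, before any tolling.
Because the plaintiff's legal incapacity ran from 2010-10-14 to 2010-12-25, the deadline is extended by 72 days to 2012-10-26.
The other events in the timeline have no effect on the limitation period under the stated rules.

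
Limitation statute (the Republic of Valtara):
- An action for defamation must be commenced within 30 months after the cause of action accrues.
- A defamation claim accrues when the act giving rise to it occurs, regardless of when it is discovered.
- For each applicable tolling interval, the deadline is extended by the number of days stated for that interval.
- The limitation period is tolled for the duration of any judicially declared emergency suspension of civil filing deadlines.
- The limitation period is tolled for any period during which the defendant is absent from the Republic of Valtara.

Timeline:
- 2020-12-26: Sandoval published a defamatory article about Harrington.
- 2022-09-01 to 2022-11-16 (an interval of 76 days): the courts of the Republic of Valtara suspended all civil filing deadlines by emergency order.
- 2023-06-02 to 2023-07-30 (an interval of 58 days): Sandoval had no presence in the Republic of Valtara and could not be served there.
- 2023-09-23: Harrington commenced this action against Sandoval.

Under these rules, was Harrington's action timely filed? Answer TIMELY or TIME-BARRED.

TIMELY

The claim accrued on 2020-12-26, when the wrongful act occurred.
Adding the 30 months base period to 2020-12-26 gives a deadline of 2023-06-26, before any tolling.
The period was tolled for 76 days by the emergency suspension of filing deadlines (2022-09-01 to 2022-11-16), pushing the deadline to 2023-09-10.
The period was tolled for 58 days by the defendant's absence from the jurisdiction (2023-06-02 to 2023-07-30), pushing the deadline to 2023-11-07.
Harrington filed on 2023-09-23, before the 2023-11-07 deadline, so the action is timely.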